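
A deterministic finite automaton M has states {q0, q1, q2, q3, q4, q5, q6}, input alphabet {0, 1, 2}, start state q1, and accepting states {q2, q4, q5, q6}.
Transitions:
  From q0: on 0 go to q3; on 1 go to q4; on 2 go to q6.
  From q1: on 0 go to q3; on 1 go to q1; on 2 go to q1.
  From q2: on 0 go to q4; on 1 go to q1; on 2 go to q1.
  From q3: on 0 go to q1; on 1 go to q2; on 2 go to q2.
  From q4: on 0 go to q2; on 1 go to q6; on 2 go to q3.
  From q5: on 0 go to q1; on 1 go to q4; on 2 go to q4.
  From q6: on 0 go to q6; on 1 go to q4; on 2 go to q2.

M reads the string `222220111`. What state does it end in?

q1

q1 --2--> q1
q1 --2--> q1
q1 --2--> q1
q1 --2--> q1
q1 --2--> q1
q1 --0--> q3
q3 --1--> q2
q2 --1--> q1
q1 --1--> q1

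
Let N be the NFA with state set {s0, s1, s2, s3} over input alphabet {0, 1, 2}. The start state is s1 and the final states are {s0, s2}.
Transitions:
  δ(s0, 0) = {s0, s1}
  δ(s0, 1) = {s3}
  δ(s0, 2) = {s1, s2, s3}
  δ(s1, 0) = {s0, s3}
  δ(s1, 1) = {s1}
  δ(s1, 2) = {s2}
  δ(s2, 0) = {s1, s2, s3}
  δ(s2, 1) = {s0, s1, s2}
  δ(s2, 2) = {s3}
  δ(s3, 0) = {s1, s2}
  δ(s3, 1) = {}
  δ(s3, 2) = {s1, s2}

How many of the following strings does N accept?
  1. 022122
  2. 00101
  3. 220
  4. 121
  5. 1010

022122: accepted
00101: accepted
220: accepted
121: accepted
1010: accepted

5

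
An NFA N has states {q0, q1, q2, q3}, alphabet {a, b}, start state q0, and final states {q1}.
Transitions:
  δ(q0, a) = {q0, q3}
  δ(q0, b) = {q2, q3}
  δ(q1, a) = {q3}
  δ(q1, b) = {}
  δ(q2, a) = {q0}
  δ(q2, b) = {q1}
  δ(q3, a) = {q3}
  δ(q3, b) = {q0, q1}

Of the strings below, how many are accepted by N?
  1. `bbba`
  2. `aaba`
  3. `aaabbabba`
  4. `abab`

1

`bbba`: rejected
`aaba`: rejected
`aaabbabba`: rejected
`abab`: accepted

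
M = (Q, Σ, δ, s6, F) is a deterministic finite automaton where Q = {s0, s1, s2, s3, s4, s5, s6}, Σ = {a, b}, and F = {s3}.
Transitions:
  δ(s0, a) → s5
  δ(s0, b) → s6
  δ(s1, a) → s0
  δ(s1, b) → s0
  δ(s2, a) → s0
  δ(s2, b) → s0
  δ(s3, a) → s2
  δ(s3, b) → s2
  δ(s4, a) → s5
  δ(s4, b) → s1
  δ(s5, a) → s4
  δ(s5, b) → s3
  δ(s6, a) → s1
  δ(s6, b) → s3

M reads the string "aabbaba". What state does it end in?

s5

s6 --a--> s1
s1 --a--> s0
s0 --b--> s6
s6 --b--> s3
s3 --a--> s2
s2 --b--> s0
s0 --a--> s5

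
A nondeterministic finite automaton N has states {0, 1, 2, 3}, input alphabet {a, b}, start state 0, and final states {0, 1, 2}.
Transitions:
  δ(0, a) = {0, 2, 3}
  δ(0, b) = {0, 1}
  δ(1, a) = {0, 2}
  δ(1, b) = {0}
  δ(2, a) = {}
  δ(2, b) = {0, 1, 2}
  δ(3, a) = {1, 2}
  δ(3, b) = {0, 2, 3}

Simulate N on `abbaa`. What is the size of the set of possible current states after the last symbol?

Start: {0}
read a: {0, 2, 3}
read b: {0, 1, 2, 3}
read b: {0, 1, 2, 3}
read a: {0, 1, 2, 3}
read a: {0, 1, 2, 3}
Final reachable set {0, 1, 2, 3} has 4 states.

4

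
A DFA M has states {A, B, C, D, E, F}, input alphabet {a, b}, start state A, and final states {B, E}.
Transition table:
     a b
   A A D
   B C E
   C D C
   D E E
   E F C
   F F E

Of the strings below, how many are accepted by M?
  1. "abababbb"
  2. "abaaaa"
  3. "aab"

0

"abababbb": rejected
"abaaaa": rejected
"aab": rejected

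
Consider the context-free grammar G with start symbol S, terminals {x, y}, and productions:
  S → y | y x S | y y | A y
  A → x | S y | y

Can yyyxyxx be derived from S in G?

no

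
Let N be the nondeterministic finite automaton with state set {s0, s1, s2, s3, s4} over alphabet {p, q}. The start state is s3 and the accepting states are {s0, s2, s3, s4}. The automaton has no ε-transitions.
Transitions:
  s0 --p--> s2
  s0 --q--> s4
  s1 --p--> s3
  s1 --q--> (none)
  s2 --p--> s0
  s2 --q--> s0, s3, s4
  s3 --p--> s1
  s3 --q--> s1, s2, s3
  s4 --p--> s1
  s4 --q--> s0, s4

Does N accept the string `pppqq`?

rejected

Start: {s3}
read p: {s1}
read p: {s3}
read p: {s1}
read q: {}
The reachable set is empty and stays empty for the remaining 1 symbol.
Reachable ∩ accepting = {} — empty.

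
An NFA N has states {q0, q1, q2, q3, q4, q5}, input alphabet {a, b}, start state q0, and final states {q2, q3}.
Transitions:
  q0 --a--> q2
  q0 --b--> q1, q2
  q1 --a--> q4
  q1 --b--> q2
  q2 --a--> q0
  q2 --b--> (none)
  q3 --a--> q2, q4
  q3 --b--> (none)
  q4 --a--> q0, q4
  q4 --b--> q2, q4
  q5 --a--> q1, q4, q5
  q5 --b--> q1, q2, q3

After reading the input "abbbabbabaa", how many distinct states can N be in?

Start: {q0}
read a: {q2}
read b: {}
The reachable set is empty and stays empty for the remaining 9 symbols.
Final reachable set {} has 0 states.

0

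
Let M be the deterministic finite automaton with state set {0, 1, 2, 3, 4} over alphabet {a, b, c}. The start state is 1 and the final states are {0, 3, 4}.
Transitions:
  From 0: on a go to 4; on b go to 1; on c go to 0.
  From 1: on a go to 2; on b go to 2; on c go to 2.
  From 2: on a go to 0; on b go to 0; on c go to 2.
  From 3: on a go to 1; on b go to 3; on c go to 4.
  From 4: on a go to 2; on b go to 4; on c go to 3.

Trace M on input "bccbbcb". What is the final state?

1 --b--> 2
2 --c--> 2
2 --c--> 2
2 --b--> 0
0 --b--> 1
1 --c--> 2
2 --b--> 0

0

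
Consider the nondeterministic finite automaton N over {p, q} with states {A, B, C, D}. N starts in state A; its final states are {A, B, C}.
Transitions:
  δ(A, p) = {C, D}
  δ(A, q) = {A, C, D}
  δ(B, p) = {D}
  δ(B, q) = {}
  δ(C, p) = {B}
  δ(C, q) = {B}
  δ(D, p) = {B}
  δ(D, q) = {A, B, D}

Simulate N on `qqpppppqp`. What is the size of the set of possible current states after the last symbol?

Start: {A}
read q: {A, C, D}
read q: {A, B, C, D}
read p: {B, C, D}
read p: {B, D}
read p: {B, D}
read p: {B, D}
read p: {B, D}
read q: {A, B, D}
read p: {B, C, D}
Final reachable set {B, C, D} has 3 states.

3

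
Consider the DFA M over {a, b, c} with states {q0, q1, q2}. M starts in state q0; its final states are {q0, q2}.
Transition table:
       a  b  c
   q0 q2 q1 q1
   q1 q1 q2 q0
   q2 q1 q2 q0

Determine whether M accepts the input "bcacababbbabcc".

rejected

q0 --b--> q1
q1 --c--> q0
q0 --a--> q2
q2 --c--> q0
q0 --a--> q2
q2 --b--> q2
q2 --a--> q1
q1 --b--> q2
q2 --b--> q2
q2 --b--> q2
q2 --a--> q1
q1 --b--> q2
q2 --c--> q0
q0 --c--> q1
End in state q1, which is not an accepting state.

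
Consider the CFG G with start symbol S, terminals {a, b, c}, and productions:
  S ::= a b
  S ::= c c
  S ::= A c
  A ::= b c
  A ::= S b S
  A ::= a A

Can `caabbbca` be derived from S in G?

no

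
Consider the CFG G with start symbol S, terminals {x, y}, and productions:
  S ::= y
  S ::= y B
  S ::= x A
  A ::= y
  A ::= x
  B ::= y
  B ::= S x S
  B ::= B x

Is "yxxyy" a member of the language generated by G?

no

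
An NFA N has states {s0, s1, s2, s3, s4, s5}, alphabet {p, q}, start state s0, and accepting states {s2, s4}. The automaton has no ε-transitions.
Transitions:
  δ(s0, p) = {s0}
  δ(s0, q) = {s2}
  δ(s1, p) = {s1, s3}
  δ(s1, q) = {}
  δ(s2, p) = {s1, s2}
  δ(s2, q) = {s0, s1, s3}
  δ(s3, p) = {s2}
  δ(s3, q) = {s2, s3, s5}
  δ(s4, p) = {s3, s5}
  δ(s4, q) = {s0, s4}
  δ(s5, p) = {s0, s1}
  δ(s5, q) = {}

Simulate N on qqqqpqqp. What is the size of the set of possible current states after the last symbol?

Start: {s0}
read q: {s2}
read q: {s0, s1, s3}
read q: {s2, s3, s5}
read q: {s0, s1, s2, s3, s5}
read p: {s0, s1, s2, s3}
read q: {s0, s1, s2, s3, s5}
read q: {s0, s1, s2, s3, s5}
read p: {s0, s1, s2, s3}
Final reachable set {s0, s1, s2, s3} has 4 states.

4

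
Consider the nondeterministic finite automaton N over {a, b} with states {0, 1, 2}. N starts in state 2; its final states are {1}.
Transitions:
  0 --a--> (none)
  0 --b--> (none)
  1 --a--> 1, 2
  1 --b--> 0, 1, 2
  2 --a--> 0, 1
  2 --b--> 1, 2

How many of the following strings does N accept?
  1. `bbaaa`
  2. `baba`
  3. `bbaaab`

`bbaaa`: accepted
`baba`: accepted
`bbaaab`: accepted

3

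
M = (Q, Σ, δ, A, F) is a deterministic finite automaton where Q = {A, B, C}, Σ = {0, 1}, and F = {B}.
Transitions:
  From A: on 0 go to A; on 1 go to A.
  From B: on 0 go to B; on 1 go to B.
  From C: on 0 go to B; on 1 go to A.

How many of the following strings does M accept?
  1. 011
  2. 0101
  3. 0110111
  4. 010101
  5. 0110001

011: rejected
0101: rejected
0110111: rejected
010101: rejected
0110001: rejected

0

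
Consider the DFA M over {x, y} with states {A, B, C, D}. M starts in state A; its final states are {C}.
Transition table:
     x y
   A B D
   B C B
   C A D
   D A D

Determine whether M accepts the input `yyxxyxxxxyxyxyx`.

A --y--> D
D --y--> D
D --x--> A
A --x--> B
B --y--> B
B --x--> C
C --x--> A
A --x--> B
B --x--> C
C --y--> D
D --x--> A
A --y--> D
D --x--> A
A --y--> D
D --x--> A
End in state A, which is not an accepting state.

rejected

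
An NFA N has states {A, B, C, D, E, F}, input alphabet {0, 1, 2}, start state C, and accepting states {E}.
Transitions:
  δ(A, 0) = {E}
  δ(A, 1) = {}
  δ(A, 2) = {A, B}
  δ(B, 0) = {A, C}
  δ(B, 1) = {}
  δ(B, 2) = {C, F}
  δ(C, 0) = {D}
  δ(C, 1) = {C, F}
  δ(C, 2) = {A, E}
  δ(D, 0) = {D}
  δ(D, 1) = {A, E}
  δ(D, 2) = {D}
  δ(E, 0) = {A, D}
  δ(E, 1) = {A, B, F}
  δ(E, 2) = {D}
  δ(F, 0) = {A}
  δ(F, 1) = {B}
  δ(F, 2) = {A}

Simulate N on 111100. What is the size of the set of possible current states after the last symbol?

Start: {C}
read 1: {C, F}
read 1: {B, C, F}
read 1: {B, C, F}
read 1: {B, C, F}
read 0: {A, C, D}
read 0: {D, E}
Final reachable set {D, E} has 2 states.

2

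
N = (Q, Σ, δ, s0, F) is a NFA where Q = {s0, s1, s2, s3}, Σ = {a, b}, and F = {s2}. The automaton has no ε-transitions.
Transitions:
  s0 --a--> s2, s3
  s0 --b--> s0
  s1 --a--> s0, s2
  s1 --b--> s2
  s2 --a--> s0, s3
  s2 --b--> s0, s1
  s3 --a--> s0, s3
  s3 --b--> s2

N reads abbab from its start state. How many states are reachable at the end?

3

Start: {s0}
read a: {s2, s3}
read b: {s0, s1, s2}
read b: {s0, s1, s2}
read a: {s0, s2, s3}
read b: {s0, s1, s2}
Final reachable set {s0, s1, s2} has 3 states.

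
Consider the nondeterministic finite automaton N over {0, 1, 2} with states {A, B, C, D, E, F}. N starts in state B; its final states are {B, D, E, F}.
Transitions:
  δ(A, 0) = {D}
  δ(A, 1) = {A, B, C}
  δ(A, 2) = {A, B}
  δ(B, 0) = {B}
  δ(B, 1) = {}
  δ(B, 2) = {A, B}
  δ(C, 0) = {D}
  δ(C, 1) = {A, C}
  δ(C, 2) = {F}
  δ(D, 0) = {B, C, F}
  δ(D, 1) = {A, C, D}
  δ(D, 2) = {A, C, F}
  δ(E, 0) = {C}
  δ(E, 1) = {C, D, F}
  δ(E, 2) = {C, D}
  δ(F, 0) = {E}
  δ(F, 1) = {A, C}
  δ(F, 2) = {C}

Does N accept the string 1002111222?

Start: {B}
read 1: {}
The reachable set is empty and stays empty for the remaining 9 symbols.
Reachable ∩ accepting = {} — empty.

rejected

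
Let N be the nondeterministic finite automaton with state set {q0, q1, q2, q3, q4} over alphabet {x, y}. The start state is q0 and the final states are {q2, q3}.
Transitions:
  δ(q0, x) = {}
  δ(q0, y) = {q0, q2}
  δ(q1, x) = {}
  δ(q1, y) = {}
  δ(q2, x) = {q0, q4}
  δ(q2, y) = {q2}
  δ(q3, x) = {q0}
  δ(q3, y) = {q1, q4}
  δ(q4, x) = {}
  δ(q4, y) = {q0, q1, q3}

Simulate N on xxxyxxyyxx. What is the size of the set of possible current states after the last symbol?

Start: {q0}
read x: {}
The reachable set is empty and stays empty for the remaining 9 symbols.
Final reachable set {} has 0 states.

0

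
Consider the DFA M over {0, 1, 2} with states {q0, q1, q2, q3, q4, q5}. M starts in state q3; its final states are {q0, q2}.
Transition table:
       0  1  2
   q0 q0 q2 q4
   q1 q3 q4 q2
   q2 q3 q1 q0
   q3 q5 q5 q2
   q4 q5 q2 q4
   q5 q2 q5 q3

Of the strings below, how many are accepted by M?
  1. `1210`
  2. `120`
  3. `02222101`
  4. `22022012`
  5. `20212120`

`1210`: accepted
`120`: rejected
`02222101`: rejected
`22022012`: rejected
`20212120`: rejected

1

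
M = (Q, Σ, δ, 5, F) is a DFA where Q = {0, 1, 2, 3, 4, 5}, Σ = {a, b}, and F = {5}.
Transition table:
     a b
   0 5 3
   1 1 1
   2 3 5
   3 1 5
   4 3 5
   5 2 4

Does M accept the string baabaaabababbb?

rejected

5 --b--> 4
4 --a--> 3
3 --a--> 1
1 --b--> 1
1 --a--> 1
1 --a--> 1
1 --a--> 1
1 --b--> 1
1 --a--> 1
1 --b--> 1
1 --a--> 1
1 --b--> 1
1 --b--> 1
1 --b--> 1
End in state 1, which is not an accepting state.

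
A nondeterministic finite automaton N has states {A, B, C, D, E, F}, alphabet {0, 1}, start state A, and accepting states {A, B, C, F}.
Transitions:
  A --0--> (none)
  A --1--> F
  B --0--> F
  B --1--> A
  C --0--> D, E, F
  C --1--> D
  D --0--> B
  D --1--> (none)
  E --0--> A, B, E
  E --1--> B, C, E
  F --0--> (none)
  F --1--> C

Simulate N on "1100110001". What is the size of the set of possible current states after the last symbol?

5

Start: {A}
read 1: {F}
read 1: {C}
read 0: {D, E, F}
read 0: {A, B, E}
read 1: {A, B, C, E, F}
read 1: {A, B, C, D, E, F}
read 0: {A, B, D, E, F}
read 0: {A, B, E, F}
read 0: {A, B, E, F}
read 1: {A, B, C, E, F}
Final reachable set {A, B, C, E, F} has 5 states.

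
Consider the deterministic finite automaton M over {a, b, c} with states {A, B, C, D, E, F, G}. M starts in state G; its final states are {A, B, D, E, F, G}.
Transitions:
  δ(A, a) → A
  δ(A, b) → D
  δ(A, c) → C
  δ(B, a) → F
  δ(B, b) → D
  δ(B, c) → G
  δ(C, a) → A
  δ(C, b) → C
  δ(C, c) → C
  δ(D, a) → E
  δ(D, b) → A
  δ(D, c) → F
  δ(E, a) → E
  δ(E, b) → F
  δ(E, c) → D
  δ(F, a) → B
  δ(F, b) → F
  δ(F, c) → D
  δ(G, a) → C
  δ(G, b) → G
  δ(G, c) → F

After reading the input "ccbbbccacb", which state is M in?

C

G --c--> F
F --c--> D
D --b--> A
A --b--> D
D --b--> A
A --c--> C
C --c--> C
C --a--> A
A --c--> C
C --b--> C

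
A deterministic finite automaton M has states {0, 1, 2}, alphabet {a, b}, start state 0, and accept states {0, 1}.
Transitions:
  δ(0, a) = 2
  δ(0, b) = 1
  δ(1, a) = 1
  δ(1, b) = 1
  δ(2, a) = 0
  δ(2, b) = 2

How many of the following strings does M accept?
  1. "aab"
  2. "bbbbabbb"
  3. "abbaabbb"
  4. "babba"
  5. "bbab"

"aab": accepted
"bbbbabbb": accepted
"abbaabbb": rejected
"babba": accepted
"bbab": accepted

4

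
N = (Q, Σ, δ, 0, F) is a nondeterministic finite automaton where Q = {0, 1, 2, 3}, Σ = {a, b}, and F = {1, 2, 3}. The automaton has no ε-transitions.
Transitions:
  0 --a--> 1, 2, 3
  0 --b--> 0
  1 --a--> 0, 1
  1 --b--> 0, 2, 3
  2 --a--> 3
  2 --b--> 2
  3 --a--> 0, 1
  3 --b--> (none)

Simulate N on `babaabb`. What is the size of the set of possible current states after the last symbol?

2

Start: {0}
read b: {0}
read a: {1, 2, 3}
read b: {0, 2, 3}
read a: {0, 1, 2, 3}
read a: {0, 1, 2, 3}
read b: {0, 2, 3}
read b: {0, 2}
Final reachable set {0, 2} has 2 states.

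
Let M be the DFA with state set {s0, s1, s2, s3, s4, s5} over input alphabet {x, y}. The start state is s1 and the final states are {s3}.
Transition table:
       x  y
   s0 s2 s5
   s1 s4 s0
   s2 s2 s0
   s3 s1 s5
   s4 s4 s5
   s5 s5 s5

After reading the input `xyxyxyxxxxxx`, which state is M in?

s1 --x--> s4
s4 --y--> s5
s5 --x--> s5
s5 --y--> s5
s5 --x--> s5
s5 --y--> s5
s5 --x--> s5
s5 --x--> s5
s5 --x--> s5
s5 --x--> s5
s5 --x--> s5
s5 --x--> s5

s5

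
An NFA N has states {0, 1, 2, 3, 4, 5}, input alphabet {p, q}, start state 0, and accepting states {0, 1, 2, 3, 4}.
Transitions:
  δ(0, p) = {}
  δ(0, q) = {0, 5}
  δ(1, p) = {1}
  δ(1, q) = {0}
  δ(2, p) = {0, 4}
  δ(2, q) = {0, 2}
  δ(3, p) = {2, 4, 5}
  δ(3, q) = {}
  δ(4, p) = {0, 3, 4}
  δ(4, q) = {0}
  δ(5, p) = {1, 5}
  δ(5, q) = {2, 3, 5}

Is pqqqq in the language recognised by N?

Start: {0}
read p: {}
The reachable set is empty and stays empty for the remaining 4 symbols.
Reachable ∩ accepting = {} — empty.

rejected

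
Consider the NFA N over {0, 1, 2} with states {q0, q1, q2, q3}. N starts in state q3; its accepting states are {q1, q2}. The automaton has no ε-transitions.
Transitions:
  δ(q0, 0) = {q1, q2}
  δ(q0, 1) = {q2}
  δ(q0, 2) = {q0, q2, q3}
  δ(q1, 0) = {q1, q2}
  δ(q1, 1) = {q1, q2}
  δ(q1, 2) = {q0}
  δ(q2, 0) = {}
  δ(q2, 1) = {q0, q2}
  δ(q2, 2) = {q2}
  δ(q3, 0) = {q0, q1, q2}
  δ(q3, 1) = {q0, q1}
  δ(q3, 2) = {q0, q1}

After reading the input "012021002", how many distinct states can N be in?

2

Start: {q3}
read 0: {q0, q1, q2}
read 1: {q0, q1, q2}
read 2: {q0, q2, q3}
read 0: {q0, q1, q2}
read 2: {q0, q2, q3}
read 1: {q0, q1, q2}
read 0: {q1, q2}
read 0: {q1, q2}
read 2: {q0, q2}
Final reachable set {q0, q2} has 2 states.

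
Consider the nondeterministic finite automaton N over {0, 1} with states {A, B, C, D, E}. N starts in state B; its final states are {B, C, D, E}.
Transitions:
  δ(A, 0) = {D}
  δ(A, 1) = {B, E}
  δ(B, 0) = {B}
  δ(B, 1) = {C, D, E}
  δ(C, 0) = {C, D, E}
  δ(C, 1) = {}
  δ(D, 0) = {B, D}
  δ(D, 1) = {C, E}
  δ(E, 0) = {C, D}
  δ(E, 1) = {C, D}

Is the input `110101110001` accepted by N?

accepted

Start: {B}
read 1: {C, D, E}
read 1: {C, D, E}
read 0: {B, C, D, E}
read 1: {C, D, E}
read 0: {B, C, D, E}
read 1: {C, D, E}
read 1: {C, D, E}
read 1: {C, D, E}
read 0: {B, C, D, E}
read 0: {B, C, D, E}
read 0: {B, C, D, E}
read 1: {C, D, E}
Reachable ∩ accepting = {C, D, E} — nonempty.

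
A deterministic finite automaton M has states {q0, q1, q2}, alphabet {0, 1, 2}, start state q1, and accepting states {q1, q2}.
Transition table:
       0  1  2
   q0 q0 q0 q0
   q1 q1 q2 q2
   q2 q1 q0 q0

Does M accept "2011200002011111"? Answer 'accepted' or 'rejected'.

q1 --2--> q2
q2 --0--> q1
q1 --1--> q2
q2 --1--> q0
q0 --2--> q0
q0 --0--> q0
q0 --0--> q0
q0 --0--> q0
q0 --0--> q0
q0 --2--> q0
q0 --0--> q0
q0 --1--> q0
q0 --1--> q0
q0 --1--> q0
q0 --1--> q0
q0 --1--> q0
End in state q0, which is not an accepting state.

rejected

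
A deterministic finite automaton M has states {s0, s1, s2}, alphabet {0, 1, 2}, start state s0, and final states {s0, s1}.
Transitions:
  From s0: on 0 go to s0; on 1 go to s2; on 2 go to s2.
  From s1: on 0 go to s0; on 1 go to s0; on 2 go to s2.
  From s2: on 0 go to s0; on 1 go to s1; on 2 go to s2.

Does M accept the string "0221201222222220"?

s0 --0--> s0
s0 --2--> s2
s2 --2--> s2
s2 --1--> s1
s1 --2--> s2
s2 --0--> s0
s0 --1--> s2
s2 --2--> s2
s2 --2--> s2
s2 --2--> s2
s2 --2--> s2
s2 --2--> s2
s2 --2--> s2
s2 --2--> s2
s2 --2--> s2
s2 --0--> s0
End in state s0, which is an accepting state.

accepted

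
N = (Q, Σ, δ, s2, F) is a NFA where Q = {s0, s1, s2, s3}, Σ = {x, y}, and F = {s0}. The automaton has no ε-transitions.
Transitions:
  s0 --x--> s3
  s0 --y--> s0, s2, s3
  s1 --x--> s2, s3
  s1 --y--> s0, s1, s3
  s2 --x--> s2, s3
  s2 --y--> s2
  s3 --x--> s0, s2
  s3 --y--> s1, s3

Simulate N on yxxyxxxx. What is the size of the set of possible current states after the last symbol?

3

Start: {s2}
read y: {s2}
read x: {s2, s3}
read x: {s0, s2, s3}
read y: {s0, s1, s2, s3}
read x: {s0, s2, s3}
read x: {s0, s2, s3}
read x: {s0, s2, s3}
read x: {s0, s2, s3}
Final reachable set {s0, s2, s3} has 3 states.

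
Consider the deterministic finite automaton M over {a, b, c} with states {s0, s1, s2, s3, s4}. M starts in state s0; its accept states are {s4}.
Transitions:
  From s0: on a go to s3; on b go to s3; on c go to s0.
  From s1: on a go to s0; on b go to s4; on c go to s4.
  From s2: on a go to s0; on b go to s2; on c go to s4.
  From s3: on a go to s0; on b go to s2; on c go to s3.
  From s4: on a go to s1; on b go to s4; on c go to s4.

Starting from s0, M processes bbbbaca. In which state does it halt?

s0 --b--> s3
s3 --b--> s2
s2 --b--> s2
s2 --b--> s2
s2 --a--> s0
s0 --c--> s0
s0 --a--> s3

s3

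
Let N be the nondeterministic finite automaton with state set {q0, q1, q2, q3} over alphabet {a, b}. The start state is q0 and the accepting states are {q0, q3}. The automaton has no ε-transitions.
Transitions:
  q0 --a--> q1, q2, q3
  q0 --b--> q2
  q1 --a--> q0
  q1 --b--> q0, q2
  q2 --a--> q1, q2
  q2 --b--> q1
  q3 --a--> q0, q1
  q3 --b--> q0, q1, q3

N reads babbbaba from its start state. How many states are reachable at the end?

4

Start: {q0}
read b: {q2}
read a: {q1, q2}
read b: {q0, q1, q2}
read b: {q0, q1, q2}
read b: {q0, q1, q2}
read a: {q0, q1, q2, q3}
read b: {q0, q1, q2, q3}
read a: {q0, q1, q2, q3}
Final reachable set {q0, q1, q2, q3} has 4 states.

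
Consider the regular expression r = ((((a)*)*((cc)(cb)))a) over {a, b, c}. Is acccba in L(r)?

yes

Split as acccb·a: (((a)*)*((cc)(cb))) matches acccb and a matches a.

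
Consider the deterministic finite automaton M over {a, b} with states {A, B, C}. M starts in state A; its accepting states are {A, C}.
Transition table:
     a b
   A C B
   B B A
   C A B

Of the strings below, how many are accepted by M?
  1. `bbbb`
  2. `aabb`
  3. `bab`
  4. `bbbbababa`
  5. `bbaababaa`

`bbbb`: accepted
`aabb`: accepted
`bab`: accepted
`bbbbababa`: accepted
`bbaababaa`: accepted

5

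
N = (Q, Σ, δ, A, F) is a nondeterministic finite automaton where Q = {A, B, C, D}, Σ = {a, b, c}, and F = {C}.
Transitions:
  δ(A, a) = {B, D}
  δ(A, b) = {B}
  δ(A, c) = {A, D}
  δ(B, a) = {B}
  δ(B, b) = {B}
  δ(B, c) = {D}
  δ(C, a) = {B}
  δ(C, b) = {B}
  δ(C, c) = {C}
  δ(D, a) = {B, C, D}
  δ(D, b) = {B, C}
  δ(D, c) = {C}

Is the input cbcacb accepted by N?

accepted

Start: {A}
read c: {A, D}
read b: {B, C}
read c: {C, D}
read a: {B, C, D}
read c: {C, D}
read b: {B, C}
Reachable ∩ accepting = {C} — nonempty.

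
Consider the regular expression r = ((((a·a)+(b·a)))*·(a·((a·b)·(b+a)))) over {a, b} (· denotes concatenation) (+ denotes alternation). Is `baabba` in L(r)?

no

No split of baabba into u·v has (((a·a)+(b·a)))* matching u and (a·((a·b)·(b+a))) matching v.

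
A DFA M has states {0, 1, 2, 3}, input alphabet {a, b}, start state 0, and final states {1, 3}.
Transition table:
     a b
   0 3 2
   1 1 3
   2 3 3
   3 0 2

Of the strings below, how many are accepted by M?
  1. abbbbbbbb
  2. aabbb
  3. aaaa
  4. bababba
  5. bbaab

1

abbbbbbbb: accepted
aabbb: rejected
aaaa: rejected
bababba: rejected
bbaab: rejected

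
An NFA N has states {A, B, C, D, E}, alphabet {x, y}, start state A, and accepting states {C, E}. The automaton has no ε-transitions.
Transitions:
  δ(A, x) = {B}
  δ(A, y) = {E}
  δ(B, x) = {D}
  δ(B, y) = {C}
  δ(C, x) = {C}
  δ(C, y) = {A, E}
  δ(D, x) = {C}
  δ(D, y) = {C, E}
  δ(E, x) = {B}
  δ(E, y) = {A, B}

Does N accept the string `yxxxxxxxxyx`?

rejected

Start: {A}
read y: {E}
read x: {B}
read x: {D}
read x: {C}
read x: {C}
read x: {C}
read x: {C}
read x: {C}
read x: {C}
read y: {A, E}
read x: {B}
Reachable ∩ accepting = {} — empty.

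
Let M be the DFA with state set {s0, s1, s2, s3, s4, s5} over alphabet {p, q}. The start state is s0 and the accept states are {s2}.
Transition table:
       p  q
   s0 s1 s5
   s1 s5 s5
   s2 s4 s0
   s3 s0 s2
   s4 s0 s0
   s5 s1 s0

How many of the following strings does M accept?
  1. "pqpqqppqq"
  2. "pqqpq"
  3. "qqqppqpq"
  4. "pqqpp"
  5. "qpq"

"pqpqqppqq": rejected
"pqqpq": rejected
"qqqppqpq": rejected
"pqqpp": rejected
"qpq": rejected

0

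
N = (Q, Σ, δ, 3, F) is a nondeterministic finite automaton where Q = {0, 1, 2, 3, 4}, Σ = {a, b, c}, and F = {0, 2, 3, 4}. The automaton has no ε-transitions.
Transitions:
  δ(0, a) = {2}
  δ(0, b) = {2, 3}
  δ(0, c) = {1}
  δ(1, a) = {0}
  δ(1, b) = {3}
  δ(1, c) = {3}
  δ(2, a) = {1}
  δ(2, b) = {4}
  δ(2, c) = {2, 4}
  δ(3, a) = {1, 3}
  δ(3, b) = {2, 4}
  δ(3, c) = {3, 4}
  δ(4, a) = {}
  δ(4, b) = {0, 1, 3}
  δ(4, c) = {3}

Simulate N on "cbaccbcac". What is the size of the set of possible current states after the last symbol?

Start: {3}
read c: {3, 4}
read b: {0, 1, 2, 3, 4}
read a: {0, 1, 2, 3}
read c: {1, 2, 3, 4}
read c: {2, 3, 4}
read b: {0, 1, 2, 3, 4}
read c: {1, 2, 3, 4}
read a: {0, 1, 3}
read c: {1, 3, 4}
Final reachable set {1, 3, 4} has 3 states.

3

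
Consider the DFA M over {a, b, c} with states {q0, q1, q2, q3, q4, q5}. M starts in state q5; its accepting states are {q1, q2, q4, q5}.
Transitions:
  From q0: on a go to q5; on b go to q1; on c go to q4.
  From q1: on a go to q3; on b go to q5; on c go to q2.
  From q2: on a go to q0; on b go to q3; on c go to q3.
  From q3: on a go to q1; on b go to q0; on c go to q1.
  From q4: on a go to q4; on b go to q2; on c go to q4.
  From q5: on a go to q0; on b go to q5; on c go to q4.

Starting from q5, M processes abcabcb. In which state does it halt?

q5 --a--> q0
q0 --b--> q1
q1 --c--> q2
q2 --a--> q0
q0 --b--> q1
q1 --c--> q2
q2 --b--> q3

q3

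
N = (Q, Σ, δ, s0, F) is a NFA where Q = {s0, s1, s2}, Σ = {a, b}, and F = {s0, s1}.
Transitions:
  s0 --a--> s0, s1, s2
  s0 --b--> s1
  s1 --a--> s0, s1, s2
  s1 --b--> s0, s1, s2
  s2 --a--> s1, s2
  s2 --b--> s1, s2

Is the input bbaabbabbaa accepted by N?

Start: {s0}
read b: {s1}
read b: {s0, s1, s2}
read a: {s0, s1, s2}
read a: {s0, s1, s2}
read b: {s0, s1, s2}
read b: {s0, s1, s2}
read a: {s0, s1, s2}
read b: {s0, s1, s2}
read b: {s0, s1, s2}
read a: {s0, s1, s2}
read a: {s0, s1, s2}
Reachable ∩ accepting = {s0, s1} — nonempty.

accepted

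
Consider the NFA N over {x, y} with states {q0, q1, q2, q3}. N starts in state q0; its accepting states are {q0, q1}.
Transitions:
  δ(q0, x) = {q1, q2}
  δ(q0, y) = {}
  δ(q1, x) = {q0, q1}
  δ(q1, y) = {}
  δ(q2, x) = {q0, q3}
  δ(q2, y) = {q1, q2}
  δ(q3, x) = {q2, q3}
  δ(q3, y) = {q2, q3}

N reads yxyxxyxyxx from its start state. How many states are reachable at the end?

Start: {q0}
read y: {}
The reachable set is empty and stays empty for the remaining 9 symbols.
Final reachable set {} has 0 states.

0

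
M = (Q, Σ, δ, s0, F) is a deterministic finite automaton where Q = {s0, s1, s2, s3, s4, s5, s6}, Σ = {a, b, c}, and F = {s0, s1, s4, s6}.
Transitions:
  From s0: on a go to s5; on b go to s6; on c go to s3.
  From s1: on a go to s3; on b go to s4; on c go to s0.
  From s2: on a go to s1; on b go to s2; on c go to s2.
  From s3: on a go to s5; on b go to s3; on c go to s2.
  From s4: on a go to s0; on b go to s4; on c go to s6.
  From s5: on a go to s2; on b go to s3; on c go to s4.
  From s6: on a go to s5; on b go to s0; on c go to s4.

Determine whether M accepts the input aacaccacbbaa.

rejected

s0 --a--> s5
s5 --a--> s2
s2 --c--> s2
s2 --a--> s1
s1 --c--> s0
s0 --c--> s3
s3 --a--> s5
s5 --c--> s4
s4 --b--> s4
s4 --b--> s4
s4 --a--> s0
s0 --a--> s5
End in state s5, which is not an accepting state.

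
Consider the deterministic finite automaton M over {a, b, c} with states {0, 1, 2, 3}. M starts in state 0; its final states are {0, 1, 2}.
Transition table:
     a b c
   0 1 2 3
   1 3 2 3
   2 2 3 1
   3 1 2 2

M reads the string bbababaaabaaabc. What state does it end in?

0 --b--> 2
2 --b--> 3
3 --a--> 1
1 --b--> 2
2 --a--> 2
2 --b--> 3
3 --a--> 1
1 --a--> 3
3 --a--> 1
1 --b--> 2
2 --a--> 2
2 --a--> 2
2 --a--> 2
2 --b--> 3
3 --c--> 2

2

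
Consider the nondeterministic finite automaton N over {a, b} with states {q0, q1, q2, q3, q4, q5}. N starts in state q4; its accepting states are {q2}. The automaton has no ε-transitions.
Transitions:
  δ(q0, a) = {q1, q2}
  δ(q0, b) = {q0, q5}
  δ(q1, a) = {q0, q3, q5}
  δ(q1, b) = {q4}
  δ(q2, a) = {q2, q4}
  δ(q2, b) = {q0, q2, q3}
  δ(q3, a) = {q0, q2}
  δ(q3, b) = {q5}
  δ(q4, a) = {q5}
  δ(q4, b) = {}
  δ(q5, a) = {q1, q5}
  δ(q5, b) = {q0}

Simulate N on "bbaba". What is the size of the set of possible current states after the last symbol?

Start: {q4}
read b: {}
The reachable set is empty and stays empty for the remaining 4 symbols.
Final reachable set {} has 0 states.

0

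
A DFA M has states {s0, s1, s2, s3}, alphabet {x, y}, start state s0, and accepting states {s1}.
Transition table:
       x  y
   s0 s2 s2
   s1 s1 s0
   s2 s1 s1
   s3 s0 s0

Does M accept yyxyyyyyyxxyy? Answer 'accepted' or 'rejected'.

s0 --y--> s2
s2 --y--> s1
s1 --x--> s1
s1 --y--> s0
s0 --y--> s2
s2 --y--> s1
s1 --y--> s0
s0 --y--> s2
s2 --y--> s1
s1 --x--> s1
s1 --x--> s1
s1 --y--> s0
s0 --y--> s2
End in state s2, which is not an accepting state.

rejected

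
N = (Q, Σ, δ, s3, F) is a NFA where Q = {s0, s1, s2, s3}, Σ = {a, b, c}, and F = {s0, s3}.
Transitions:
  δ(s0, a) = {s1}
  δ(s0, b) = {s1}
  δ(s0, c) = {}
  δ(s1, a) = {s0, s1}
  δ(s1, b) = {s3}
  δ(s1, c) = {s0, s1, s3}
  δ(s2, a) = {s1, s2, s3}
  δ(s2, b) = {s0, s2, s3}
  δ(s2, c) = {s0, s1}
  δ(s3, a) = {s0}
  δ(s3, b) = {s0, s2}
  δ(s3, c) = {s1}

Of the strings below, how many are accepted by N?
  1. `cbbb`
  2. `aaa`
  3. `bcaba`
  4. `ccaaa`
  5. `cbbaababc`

5

`cbbb`: accepted
`aaa`: accepted
`bcaba`: accepted
`ccaaa`: accepted
`cbbaababc`: accepted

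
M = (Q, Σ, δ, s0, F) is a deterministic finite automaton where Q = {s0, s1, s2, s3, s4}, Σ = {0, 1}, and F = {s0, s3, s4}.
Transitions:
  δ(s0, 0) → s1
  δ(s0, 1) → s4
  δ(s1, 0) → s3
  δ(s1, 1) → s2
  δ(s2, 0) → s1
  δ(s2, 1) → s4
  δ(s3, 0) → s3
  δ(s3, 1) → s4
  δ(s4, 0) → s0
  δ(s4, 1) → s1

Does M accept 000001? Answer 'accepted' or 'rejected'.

s0 --0--> s1
s1 --0--> s3
s3 --0--> s3
s3 --0--> s3
s3 --0--> s3
s3 --1--> s4
End in state s4, which is an accepting state.

accepted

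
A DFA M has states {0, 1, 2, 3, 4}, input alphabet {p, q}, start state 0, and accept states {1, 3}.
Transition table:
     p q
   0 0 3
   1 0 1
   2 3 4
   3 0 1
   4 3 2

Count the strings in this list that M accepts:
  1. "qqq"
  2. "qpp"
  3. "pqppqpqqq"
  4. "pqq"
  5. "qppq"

4

"qqq": accepted
"qpp": rejected
"pqppqpqqq": accepted
"pqq": accepted
"qppq": accepted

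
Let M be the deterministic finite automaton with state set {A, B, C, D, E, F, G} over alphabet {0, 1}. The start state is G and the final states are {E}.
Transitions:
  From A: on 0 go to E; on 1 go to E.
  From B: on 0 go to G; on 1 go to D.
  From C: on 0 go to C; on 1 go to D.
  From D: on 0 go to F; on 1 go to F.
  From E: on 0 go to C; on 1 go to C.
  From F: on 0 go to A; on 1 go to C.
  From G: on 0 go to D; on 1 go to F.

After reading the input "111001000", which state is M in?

C

G --1--> F
F --1--> C
C --1--> D
D --0--> F
F --0--> A
A --1--> E
E --0--> C
C --0--> C
C --0--> C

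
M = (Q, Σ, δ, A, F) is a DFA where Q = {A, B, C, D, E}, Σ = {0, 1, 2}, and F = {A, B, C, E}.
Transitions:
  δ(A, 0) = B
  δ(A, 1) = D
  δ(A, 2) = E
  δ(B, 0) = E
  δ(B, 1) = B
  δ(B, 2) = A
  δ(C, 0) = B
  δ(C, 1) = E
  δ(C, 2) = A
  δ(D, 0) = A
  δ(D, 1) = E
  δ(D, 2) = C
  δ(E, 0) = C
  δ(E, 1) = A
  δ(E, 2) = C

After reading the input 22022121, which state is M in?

A --2--> E
E --2--> C
C --0--> B
B --2--> A
A --2--> E
E --1--> A
A --2--> E
E --1--> A

A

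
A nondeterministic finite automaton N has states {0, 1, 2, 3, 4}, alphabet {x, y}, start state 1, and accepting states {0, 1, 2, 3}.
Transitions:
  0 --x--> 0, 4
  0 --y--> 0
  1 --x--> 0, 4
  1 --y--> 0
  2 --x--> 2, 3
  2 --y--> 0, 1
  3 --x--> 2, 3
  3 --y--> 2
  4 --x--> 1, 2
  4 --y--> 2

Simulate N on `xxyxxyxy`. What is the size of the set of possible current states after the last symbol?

3

Start: {1}
read x: {0, 4}
read x: {0, 1, 2, 4}
read y: {0, 1, 2}
read x: {0, 2, 3, 4}
read x: {0, 1, 2, 3, 4}
read y: {0, 1, 2}
read x: {0, 2, 3, 4}
read y: {0, 1, 2}
Final reachable set {0, 1, 2} has 3 states.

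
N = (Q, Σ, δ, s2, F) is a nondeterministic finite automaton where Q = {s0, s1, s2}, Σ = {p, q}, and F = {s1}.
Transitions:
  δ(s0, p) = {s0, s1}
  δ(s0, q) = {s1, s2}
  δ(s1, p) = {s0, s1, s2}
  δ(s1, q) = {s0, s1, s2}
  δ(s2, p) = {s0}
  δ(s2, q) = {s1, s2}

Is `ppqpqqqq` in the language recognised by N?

accepted

Start: {s2}
read p: {s0}
read p: {s0, s1}
read q: {s0, s1, s2}
read p: {s0, s1, s2}
read q: {s0, s1, s2}
read q: {s0, s1, s2}
read q: {s0, s1, s2}
read q: {s0, s1, s2}
Reachable ∩ accepting = {s1} — nonempty.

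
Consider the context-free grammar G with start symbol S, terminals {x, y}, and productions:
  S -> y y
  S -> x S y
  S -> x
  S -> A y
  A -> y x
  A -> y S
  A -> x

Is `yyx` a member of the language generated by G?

no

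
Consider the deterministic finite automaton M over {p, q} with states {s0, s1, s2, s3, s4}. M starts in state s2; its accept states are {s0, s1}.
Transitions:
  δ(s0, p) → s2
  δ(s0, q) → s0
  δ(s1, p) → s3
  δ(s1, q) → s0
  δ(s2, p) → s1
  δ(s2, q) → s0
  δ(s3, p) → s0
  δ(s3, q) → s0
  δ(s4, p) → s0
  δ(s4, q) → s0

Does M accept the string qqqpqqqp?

rejected

s2 --q--> s0
s0 --q--> s0
s0 --q--> s0
s0 --p--> s2
s2 --q--> s0
s0 --q--> s0
s0 --q--> s0
s0 --p--> s2
End in state s2, which is not an accepting state.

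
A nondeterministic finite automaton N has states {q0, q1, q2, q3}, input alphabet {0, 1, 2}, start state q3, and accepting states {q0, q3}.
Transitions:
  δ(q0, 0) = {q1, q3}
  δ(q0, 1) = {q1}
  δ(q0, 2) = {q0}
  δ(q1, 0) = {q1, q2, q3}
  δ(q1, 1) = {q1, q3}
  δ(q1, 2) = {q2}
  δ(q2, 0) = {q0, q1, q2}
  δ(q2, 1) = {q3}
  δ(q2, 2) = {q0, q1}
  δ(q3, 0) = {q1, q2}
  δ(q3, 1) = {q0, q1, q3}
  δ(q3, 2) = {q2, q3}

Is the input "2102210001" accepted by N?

accepted

Start: {q3}
read 2: {q2, q3}
read 1: {q0, q1, q3}
read 0: {q1, q2, q3}
read 2: {q0, q1, q2, q3}
read 2: {q0, q1, q2, q3}
read 1: {q0, q1, q3}
read 0: {q1, q2, q3}
read 0: {q0, q1, q2, q3}
read 0: {q0, q1, q2, q3}
read 1: {q0, q1, q3}
Reachable ∩ accepting = {q0, q3} — nonempty.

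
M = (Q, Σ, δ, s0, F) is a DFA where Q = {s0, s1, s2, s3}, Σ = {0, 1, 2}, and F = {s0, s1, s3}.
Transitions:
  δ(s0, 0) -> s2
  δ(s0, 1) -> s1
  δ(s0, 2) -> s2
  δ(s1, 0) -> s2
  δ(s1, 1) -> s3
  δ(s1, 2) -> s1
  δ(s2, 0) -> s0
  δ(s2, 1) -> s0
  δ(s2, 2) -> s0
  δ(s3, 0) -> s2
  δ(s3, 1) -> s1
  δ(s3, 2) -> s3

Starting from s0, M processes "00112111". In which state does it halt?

s0 --0--> s2
s2 --0--> s0
s0 --1--> s1
s1 --1--> s3
s3 --2--> s3
s3 --1--> s1
s1 --1--> s3
s3 --1--> s1

s1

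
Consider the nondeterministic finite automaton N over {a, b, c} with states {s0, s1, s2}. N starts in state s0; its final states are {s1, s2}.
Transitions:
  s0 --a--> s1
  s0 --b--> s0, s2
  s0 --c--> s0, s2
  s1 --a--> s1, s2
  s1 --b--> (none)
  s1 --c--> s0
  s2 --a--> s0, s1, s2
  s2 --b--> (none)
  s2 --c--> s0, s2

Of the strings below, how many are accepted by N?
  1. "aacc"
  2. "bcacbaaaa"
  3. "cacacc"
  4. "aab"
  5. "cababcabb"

4

"aacc": accepted
"bcacbaaaa": accepted
"cacacc": accepted
"aab": rejected
"cababcabb": accepted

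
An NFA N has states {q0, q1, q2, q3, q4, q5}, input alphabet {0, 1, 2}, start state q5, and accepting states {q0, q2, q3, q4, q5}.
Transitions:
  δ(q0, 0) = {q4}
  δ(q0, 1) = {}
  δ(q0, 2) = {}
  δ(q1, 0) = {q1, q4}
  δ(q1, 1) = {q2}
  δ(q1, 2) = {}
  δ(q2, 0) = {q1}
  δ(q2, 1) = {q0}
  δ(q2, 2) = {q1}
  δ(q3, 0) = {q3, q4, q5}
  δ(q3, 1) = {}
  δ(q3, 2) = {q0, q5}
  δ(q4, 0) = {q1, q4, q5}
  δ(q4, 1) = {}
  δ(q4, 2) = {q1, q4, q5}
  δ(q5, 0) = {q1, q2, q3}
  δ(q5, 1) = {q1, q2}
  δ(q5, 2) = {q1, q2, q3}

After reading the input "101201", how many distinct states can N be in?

Start: {q5}
read 1: {q1, q2}
read 0: {q1, q4}
read 1: {q2}
read 2: {q1}
read 0: {q1, q4}
read 1: {q2}
Final reachable set {q2} has 1 state.

1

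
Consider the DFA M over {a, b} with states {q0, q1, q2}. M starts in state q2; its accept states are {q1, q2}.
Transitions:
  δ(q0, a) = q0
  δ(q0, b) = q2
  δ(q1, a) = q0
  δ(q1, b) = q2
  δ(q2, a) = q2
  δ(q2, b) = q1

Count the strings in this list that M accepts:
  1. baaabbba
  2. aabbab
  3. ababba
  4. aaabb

baaabbba: accepted
aabbab: accepted
ababba: rejected
aaabb: accepted

3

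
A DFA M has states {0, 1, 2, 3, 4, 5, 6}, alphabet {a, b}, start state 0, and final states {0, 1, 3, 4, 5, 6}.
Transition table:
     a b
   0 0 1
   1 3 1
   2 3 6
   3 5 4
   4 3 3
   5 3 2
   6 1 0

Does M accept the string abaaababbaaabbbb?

0 --a--> 0
0 --b--> 1
1 --a--> 3
3 --a--> 5
5 --a--> 3
3 --b--> 4
4 --a--> 3
3 --b--> 4
4 --b--> 3
3 --a--> 5
5 --a--> 3
3 --a--> 5
5 --b--> 2
2 --b--> 6
6 --b--> 0
0 --b--> 1
End in state 1, which is an accepting state.

accepted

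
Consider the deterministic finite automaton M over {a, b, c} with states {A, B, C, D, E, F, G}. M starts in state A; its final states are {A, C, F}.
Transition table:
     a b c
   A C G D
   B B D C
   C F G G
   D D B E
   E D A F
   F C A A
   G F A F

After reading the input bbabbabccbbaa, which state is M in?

F

A --b--> G
G --b--> A
A --a--> C
C --b--> G
G --b--> A
A --a--> C
C --b--> G
G --c--> F
F --c--> A
A --b--> G
G --b--> A
A --a--> C
C --a--> F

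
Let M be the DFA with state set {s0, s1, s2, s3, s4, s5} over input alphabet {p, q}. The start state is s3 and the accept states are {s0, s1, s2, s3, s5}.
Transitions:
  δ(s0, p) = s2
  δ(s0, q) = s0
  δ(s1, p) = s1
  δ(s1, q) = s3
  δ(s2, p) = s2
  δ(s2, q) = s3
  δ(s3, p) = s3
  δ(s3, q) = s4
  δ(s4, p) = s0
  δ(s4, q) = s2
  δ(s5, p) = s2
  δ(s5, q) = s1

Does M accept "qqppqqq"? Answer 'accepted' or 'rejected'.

s3 --q--> s4
s4 --q--> s2
s2 --p--> s2
s2 --p--> s2
s2 --q--> s3
s3 --q--> s4
s4 --q--> s2
End in state s2, which is an accepting state.

accepted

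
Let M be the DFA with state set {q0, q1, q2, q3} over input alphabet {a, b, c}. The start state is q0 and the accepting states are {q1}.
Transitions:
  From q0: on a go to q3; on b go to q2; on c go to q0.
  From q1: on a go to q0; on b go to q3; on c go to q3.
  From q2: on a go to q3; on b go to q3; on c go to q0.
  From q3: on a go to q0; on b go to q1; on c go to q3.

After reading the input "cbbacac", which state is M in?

q0 --c--> q0
q0 --b--> q2
q2 --b--> q3
q3 --a--> q0
q0 --c--> q0
q0 --a--> q3
q3 --c--> q3

q3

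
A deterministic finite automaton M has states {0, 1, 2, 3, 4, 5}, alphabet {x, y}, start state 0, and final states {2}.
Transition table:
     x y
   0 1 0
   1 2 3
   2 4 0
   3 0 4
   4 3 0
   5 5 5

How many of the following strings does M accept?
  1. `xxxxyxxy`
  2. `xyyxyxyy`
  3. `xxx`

0

`xxxxyxxy`: rejected
`xyyxyxyy`: rejected
`xxx`: rejected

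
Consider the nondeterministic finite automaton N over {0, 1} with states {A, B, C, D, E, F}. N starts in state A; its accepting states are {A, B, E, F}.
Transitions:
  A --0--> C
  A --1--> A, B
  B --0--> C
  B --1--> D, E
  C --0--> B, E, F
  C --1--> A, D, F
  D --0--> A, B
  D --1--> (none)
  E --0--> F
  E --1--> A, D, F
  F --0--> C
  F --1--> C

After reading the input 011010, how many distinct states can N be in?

Start: {A}
read 0: {C}
read 1: {A, D, F}
read 1: {A, B, C}
read 0: {B, C, E, F}
read 1: {A, C, D, E, F}
read 0: {A, B, C, E, F}
Final reachable set {A, B, C, E, F} has 5 states.

5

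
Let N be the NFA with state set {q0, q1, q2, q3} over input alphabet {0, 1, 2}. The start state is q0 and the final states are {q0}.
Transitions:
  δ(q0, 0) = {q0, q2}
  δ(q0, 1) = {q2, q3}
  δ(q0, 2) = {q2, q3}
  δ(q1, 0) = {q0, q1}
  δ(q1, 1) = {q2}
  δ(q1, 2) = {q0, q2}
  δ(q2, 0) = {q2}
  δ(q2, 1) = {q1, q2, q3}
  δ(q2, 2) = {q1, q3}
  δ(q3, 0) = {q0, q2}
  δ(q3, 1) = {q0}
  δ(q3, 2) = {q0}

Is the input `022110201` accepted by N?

Start: {q0}
read 0: {q0, q2}
read 2: {q1, q2, q3}
read 2: {q0, q1, q2, q3}
read 1: {q0, q1, q2, q3}
read 1: {q0, q1, q2, q3}
read 0: {q0, q1, q2}
read 2: {q0, q1, q2, q3}
read 0: {q0, q1, q2}
read 1: {q1, q2, q3}
Reachable ∩ accepting = {} — empty.

rejected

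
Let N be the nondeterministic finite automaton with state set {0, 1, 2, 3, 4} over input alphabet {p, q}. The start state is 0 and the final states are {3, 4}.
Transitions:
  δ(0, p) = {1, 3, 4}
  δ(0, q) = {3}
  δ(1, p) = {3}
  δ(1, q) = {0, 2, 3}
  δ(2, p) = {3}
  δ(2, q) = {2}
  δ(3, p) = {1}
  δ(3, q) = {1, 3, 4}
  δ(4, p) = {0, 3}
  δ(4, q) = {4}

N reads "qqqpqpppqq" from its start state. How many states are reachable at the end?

5

Start: {0}
read q: {3}
read q: {1, 3, 4}
read q: {0, 1, 2, 3, 4}
read p: {0, 1, 3, 4}
read q: {0, 1, 2, 3, 4}
read p: {0, 1, 3, 4}
read p: {0, 1, 3, 4}
read p: {0, 1, 3, 4}
read q: {0, 1, 2, 3, 4}
read q: {0, 1, 2, 3, 4}
Final reachable set {0, 1, 2, 3, 4} has 5 states.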